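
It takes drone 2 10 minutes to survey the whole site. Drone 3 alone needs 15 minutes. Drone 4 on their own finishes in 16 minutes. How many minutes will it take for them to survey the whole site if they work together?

48/11 minutes

Combined rate: 1/10 + 1/15 + 1/16 = (24 + 16 + 15)/240 = 55/240 = 11/48 per minute.
Time = 1 ÷ (11/48) = 48/11 minutes.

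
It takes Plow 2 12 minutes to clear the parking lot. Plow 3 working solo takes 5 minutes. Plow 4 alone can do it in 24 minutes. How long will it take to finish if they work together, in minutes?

Combined rate: 1/12 + 1/5 + 1/24 = (10 + 24 + 5)/120 = 39/120 = 13/40 per minute.
Time = 1 ÷ (13/40) = 40/13 minutes.

40/13 minutes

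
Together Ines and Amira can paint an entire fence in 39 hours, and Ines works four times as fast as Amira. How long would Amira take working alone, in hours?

Let Amira's rate be r; then Ines's rate is 4r, so together (4 + 1)r = 5r = 1/39.
Thus r = 1/195 per hour.
Amira alone: 195 hours; Ines alone: 195/4 hours.

195 hours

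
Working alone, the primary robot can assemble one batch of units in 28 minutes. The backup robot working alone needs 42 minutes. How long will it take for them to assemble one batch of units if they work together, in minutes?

84/5 minutes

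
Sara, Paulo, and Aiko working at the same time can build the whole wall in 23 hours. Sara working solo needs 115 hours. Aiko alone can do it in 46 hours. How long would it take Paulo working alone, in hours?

230/3 hours

Combined rate is 1/23 per hour.
Known contribution: 1/115 + 1/46 = (2 + 5)/230 = 7/230 per hour.
So Paulo's rate is 1/23 − 7/230 = 3/230, meaning 230/3 hours alone.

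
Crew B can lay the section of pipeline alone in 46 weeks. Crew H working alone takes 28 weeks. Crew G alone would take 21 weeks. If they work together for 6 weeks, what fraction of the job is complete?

29/46

Combined rate: 1/46 + 1/28 + 1/21 = (42 + 69 + 92)/1932 = 203/1932 = 29/276 per week.
In 6 weeks they complete 6·29/276 = 29/46 of the job.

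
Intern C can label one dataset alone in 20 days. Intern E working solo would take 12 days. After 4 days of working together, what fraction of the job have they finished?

8/15

Combined rate: 1/20 + 1/12 = (3 + 5)/60 = 8/60 = 2/15 per day.
In 4 days they complete 4·2/15 = 8/15 of the job.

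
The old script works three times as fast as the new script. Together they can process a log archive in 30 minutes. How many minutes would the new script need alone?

120 minutes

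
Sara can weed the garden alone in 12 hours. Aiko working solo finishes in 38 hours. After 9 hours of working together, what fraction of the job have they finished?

75/76

Combined rate: 1/12 + 1/38 = (19 + 6)/228 = 25/228 per hour.
In 9 hours they complete 9·25/228 = 75/76 of the job.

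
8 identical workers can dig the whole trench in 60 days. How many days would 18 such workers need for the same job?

Total work is 8·60 = 480 worker-days.
With 18 workers: 480/18 = 80/3 days.

80/3 days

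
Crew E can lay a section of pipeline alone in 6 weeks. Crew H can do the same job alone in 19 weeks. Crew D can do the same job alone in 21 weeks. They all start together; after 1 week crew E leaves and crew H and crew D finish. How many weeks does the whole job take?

133/16 weeks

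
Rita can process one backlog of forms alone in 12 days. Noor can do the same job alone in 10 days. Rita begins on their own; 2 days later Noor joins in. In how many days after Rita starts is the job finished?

72/11 days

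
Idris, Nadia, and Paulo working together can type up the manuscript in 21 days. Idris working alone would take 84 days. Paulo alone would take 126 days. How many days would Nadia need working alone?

Combined rate is 1/21 per day.
Known contribution: 1/84 + 1/126 = (3 + 2)/252 = 5/252 per day.
So Nadia's rate is 1/21 − 5/252 = 1/36, meaning 36 days alone.

36 days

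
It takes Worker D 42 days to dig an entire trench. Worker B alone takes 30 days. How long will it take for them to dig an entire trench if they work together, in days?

35/2 days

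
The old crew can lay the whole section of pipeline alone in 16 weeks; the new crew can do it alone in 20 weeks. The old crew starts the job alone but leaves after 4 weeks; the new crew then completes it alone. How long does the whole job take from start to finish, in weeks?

In 4 weeks the old crew does 4/16 = 1/4 of the job, leaving 3/4.
The new crew works at 1/20 per week, so finishing takes 3/4 ÷ 1/20 = 15 weeks.
Total time = 4 + 15 = 19 weeks.

19 weeks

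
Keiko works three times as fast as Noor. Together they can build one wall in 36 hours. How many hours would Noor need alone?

144 hours

Let Noor's rate be r; then Keiko's rate is 3r, so together (3 + 1)r = 4r = 1/36.
Thus r = 1/144 per hour.
Noor alone: 144 hours; Keiko alone: 48 hours.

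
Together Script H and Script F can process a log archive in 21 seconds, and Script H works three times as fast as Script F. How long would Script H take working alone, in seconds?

Let Script F's rate be r; then Script H's rate is 3r, so together (3 + 1)r = 4r = 1/21.
Thus r = 1/84 per second.
Script F alone: 84 seconds; Script H alone: 28 seconds.

28 seconds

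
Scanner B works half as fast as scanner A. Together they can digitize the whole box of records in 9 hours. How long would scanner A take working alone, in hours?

27/2 hours

Let scanner A's rate be r; then scanner B's rate is (1/2)r, so together (1/2 + 1)r = (3/2)r = 1/9.
Thus r = 2/27 per hour.
Scanner A alone: 27/2 hours; scanner B alone: 27 hours.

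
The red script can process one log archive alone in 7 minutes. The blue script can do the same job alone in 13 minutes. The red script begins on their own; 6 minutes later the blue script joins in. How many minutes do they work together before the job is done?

13/20 minutes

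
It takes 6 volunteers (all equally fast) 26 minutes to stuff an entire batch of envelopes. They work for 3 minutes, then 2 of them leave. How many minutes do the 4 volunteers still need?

69/2 minutes

One volunteer does 1/156 of the job per minute.
After 3 minutes with 6 volunteers, 3/26 is done (23/26 left).
With 4 volunteers the rate is 4/156 = 1/39, so the rest takes 23/26 ÷ 1/39 = 69/2 minutes.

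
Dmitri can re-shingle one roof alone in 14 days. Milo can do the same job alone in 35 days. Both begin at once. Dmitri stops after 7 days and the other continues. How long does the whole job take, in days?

35/2 days

In the first 7 days the combined rate is 1/10, so 7/10 of the job is done, leaving 3/10.
After Dmitri leaves the rate is 1/35 per day; the remaining 3/10 takes 21/2 days.
Total = 7 + 21/2 = 35/2 days.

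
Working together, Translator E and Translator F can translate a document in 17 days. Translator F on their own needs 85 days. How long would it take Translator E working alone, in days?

Combined rate is 1/17 per day.
Known contribution: 1/85 per day.
So Translator E's rate is 1/17 − 1/85 = 4/85, meaning 85/4 days alone.

85/4 days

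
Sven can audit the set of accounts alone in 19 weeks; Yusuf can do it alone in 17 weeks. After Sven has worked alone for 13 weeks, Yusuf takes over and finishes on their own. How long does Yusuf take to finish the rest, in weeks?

In 13 weeks Sven does 13/19 of the job, leaving 6/19.
Yusuf works at 1/17 per week, so finishing takes 6/19 ÷ 1/17 = 102/19 weeks.

102/19 weeks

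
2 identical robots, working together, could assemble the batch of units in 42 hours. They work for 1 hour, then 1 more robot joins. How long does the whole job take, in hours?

85/3 hours

One robot does 1/84 of the job per hour.
After 1 hour with 2 robots, 1/42 is done (41/42 left).
With 3 robots the rate is 3/84 = 1/28, so the rest takes 41/42 ÷ 1/28 = 82/3 hours.
Total = 1 + 82/3 = 85/3 hours.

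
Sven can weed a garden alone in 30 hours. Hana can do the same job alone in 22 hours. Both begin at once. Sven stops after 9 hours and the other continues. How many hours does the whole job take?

77/5 hours

In the first 9 hours the combined rate is 13/165, so 39/55 of the job is done, leaving 16/55.
After Sven leaves the rate is 1/22 per hour; the remaining 16/55 takes 32/5 hours.
Total = 9 + 32/5 = 77/5 hours.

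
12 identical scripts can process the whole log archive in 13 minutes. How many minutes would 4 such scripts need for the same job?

Total work is 12·13 = 156 script-minutes.
With 4 scripts: 156/4 = 39 minutes.

39 minutes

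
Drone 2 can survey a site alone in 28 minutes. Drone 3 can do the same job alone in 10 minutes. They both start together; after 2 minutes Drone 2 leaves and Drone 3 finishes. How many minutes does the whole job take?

In the first 2 minutes the combined rate is 19/140, so 19/70 of the job is done, leaving 51/70.
After Drone 2 leaves the rate is 1/10 per minute; the remaining 51/70 takes 51/7 minutes.
Total = 2 + 51/7 = 65/7 minutes.

65/7 minutes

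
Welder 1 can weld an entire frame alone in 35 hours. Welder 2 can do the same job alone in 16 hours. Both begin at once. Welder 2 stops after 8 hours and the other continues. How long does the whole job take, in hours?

In the first 8 hours the combined rate is 51/560, so 51/70 of the job is done, leaving 19/70.
After welder 2 leaves the rate is 1/35 per hour; the remaining 19/70 takes 19/2 hours.
Total = 8 + 19/2 = 35/2 hours.

35/2 hours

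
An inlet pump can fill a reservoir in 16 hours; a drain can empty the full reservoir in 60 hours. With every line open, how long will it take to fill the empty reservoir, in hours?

Net rate = 1/16 − 1/60 = (15 − 4)/240 = 11/240 per hour.
Filling time = 1 ÷ (11/240) = 240/11 hours.

240/11 hours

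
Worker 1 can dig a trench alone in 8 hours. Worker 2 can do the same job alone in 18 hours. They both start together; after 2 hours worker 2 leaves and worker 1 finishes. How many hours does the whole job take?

64/9 hours

In the first 2 hours the combined rate is 13/72, so 13/36 of the job is done, leaving 23/36.
After worker 2 leaves the rate is 1/8 per hour; the remaining 23/36 takes 46/9 hours.
Total = 2 + 46/9 = 64/9 hours.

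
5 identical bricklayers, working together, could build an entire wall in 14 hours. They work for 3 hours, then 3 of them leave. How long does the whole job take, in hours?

61/2 hours

One bricklayer does 1/70 of the job per hour.
After 3 hours with 5 bricklayers, 3/14 is done (11/14 left).
With 2 bricklayers the rate is 2/70 = 1/35, so the rest takes 11/14 ÷ 1/35 = 55/2 hours.
Total = 3 + 55/2 = 61/2 hours.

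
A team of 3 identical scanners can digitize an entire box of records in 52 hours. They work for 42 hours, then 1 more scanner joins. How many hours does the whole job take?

99/2 hours

One scanner does 1/156 of the job per hour.
After 42 hours with 3 scanners, 21/26 is done (5/26 left).
With 4 scanners the rate is 4/156 = 1/39, so the rest takes 5/26 ÷ 1/39 = 15/2 hours.
Total = 42 + 15/2 = 99/2 hours.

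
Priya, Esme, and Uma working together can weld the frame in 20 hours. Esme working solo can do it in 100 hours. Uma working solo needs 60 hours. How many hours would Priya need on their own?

300/7 hours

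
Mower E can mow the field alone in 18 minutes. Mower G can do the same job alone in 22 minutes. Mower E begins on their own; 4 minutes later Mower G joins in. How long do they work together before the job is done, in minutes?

In the first 4 minutes Mower E alone does 4/18 = 2/9 of the job, leaving 7/9.
Once everyone is working, combined rate: 1/18 + 1/22 = (11 + 9)/198 = 20/198 = 10/99 per minute.
Remaining 7/9 at 10/99 per minute takes 77/10 minutes.

77/10 minutes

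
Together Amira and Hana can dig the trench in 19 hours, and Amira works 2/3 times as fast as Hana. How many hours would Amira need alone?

95/2 hours

Let Hana's rate be r; then Amira's rate is (2/3)r, so together (2/3 + 1)r = (5/3)r = 1/19.
Thus r = 3/95 per hour.
Hana alone: 95/3 hours; Amira alone: 95/2 hours.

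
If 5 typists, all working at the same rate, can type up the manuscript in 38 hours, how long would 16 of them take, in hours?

Total work is 5·38 = 190 typist-hours.
With 16 typists: 190/16 = 95/8 hours.

95/8 hours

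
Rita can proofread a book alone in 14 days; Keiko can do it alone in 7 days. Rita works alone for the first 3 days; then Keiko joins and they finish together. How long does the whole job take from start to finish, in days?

20/3 days

In 3 days Rita does 3/14 of the job, leaving 11/14.
Rita and Keiko together work at 3/14 per day, so finishing takes 11/14 ÷ 3/14 = 11/3 days.
Total time = 3 + 11/3 = 20/3 days.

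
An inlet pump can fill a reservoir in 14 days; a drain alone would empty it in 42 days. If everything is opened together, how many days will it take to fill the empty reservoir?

21 days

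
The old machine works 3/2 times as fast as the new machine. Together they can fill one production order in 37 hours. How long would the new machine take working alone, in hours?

Let the new machine's rate be r; then the old machine's rate is (3/2)r, so together (3/2 + 1)r = (5/2)r = 1/37.
Thus r = 2/185 per hour.
The new machine alone: 185/2 hours; the old machine alone: 185/3 hours.

185/2 hours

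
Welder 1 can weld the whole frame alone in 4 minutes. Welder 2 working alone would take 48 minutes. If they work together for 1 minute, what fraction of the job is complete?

Combined rate: 1/4 + 1/48 = (12 + 1)/48 = 13/48 per minute.
In 1 minute they complete 1·13/48 = 13/48 of the job.

13/48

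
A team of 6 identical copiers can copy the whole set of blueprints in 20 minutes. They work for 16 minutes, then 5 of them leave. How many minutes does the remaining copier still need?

One copier does 1/120 of the job per minute.
After 16 minutes with 6 copiers, 4/5 is done (1/5 left).
With 1 copier the rate is 1/120, so the rest takes 1/5 ÷ 1/120 = 24 minutes.

24 minutes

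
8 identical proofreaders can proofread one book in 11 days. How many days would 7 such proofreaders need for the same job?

88/7 days

Total work is 8·11 = 88 proofreader-days.
With 7 proofreaders: 88/7 days.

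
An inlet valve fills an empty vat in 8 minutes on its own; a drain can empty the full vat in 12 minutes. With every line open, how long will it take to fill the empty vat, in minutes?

Net rate = 1/8 − 1/12 = (3 − 2)/24 = 1/24 per minute.
Filling time = 1 ÷ (1/24) = 24 minutes.

24 minutes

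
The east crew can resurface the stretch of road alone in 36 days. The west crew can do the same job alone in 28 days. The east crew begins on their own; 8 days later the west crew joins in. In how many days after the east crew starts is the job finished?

In the first 8 days the east crew alone does 8/36 = 2/9 of the job, leaving 7/9.
Once everyone is working, combined rate: 1/36 + 1/28 = (7 + 9)/252 = 16/252 = 4/63 per day.
Remaining 7/9 at 4/63 per day takes 49/4 days.
Total from the start = 8 + 49/4 = 81/4 days.

81/4 days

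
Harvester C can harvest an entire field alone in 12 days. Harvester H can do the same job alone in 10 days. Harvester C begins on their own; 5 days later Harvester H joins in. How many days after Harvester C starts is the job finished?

In the first 5 days Harvester C alone does 5/12 of the job, leaving 7/12.
Once everyone is working, combined rate: 1/12 + 1/10 = (5 + 6)/60 = 11/60 per day.
Remaining 7/12 at 11/60 per day takes 35/11 days.
Total from the start = 5 + 35/11 = 90/11 days.

90/11 days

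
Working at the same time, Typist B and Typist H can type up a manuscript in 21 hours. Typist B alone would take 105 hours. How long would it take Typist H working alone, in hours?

105/4 hours

Combined rate is 1/21 per hour.
Known contribution: 1/105 per hour.
So Typist H's rate is 1/21 − 1/105 = 4/105, meaning 105/4 hours alone.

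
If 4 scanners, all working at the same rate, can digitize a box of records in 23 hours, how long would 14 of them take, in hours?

46/7 hours

Total work is 4·23 = 92 scanner-hours.
With 14 scanners: 92/14 = 46/7 hours.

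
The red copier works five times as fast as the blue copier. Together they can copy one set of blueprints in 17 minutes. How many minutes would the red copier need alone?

Let the blue copier's rate be r; then the red copier's rate is 5r, so together (5 + 1)r = 6r = 1/17.
Thus r = 1/102 per minute.
The blue copier alone: 102 minutes; the red copier alone: 102/5 minutes.

102/5 minutes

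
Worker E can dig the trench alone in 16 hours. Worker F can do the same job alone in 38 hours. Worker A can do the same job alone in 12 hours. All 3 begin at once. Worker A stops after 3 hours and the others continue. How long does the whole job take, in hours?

76/9 hours

In the first 3 hours the combined rate is 157/912, so 157/304 of the job is done, leaving 147/304.
After Worker A leaves the rate is 27/304 per hour; the remaining 147/304 takes 49/9 hours.
Total = 3 + 49/9 = 76/9 hours.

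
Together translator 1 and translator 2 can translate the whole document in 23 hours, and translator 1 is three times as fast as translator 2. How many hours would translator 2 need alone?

92 hours

Let translator 2's rate be r; then translator 1's rate is 3r, so together (3 + 1)r = 4r = 1/23.
Thus r = 1/92 per hour.
Translator 2 alone: 92 hours; translator 1 alone: 92/3 hours.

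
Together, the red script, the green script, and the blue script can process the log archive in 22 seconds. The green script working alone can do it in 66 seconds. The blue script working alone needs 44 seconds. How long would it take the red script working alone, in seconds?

132 seconds

Combined rate is 1/22 per second.
Known contribution: 1/66 + 1/44 = (2 + 3)/132 = 5/132 per second.
So the red script's rate is 1/22 − 5/132 = 1/132, meaning 132 seconds alone.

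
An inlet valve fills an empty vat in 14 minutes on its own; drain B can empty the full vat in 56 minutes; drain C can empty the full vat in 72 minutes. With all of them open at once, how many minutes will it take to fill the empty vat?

Net rate = 1/14 − 1/56 − 1/72 = (36 − 9 − 7)/504 = 20/504 = 5/126 per minute.
Filling time = 1 ÷ (5/126) = 126/5 minutes.

126/5 minutes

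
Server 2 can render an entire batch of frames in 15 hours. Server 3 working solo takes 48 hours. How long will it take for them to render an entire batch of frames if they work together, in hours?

Combined rate: 1/15 + 1/48 = (16 + 5)/240 = 21/240 = 7/80 per hour.
Time = 1 ÷ (7/80) = 80/7 hours.

80/7 hours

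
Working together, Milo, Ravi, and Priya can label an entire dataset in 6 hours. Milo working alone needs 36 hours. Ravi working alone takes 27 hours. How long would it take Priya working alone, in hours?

108/11 hours

Combined rate is 1/6 per hour.
Known contribution: 1/36 + 1/27 = (3 + 4)/108 = 7/108 per hour.
So Priya's rate is 1/6 − 7/108 = 11/108, meaning 108/11 hours alone.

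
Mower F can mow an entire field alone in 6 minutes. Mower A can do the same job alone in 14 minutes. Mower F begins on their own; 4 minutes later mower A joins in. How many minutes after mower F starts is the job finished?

In the first 4 minutes mower F alone does 4/6 = 2/3 of the job, leaving 1/3.
Once everyone is working, combined rate: 1/6 + 1/14 = (7 + 3)/42 = 10/42 = 5/21 per minute.
Remaining 1/3 at 5/21 per minute takes 7/5 minutes.
Total from the start = 4 + 7/5 = 27/5 minutes.

27/5 minutes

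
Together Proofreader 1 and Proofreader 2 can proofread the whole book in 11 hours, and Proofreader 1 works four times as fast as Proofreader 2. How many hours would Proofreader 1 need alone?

55/4 hours

Let Proofreader 2's rate be r; then Proofreader 1's rate is 4r, so together (4 + 1)r = 5r = 1/11.
Thus r = 1/55 per hour.
Proofreader 2 alone: 55 hours; Proofreader 1 alone: 55/4 hours.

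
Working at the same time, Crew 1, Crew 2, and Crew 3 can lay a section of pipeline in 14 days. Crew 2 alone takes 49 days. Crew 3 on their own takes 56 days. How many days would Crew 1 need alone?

Combined rate is 1/14 per day.
Known contribution: 1/49 + 1/56 = (8 + 7)/392 = 15/392 per day.
So Crew 1's rate is 1/14 − 15/392 = 13/392, meaning 392/13 days alone.

392/13 days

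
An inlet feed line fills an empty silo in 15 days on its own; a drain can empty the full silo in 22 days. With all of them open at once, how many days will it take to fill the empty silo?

330/7 days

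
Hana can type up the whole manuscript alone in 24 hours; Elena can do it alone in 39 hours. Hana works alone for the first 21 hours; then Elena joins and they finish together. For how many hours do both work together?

13/7 hours

In 21 hours Hana does 21/24 = 7/8 of the job, leaving 1/8.
Hana and Elena together work at 7/104 per hour, so finishing takes 1/8 ÷ 7/104 = 13/7 hours.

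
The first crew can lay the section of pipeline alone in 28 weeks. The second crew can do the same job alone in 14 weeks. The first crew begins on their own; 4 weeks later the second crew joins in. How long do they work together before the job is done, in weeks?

In the first 4 weeks the first crew alone does 4/28 = 1/7 of the job, leaving 6/7.
Once everyone is working, combined rate: 1/28 + 1/14 = (1 + 2)/28 = 3/28 per week.
Remaining 6/7 at 3/28 per week takes 8 weeks.

8 weeks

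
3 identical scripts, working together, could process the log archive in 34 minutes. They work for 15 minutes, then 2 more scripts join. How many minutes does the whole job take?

132/5 minutes

One script does 1/102 of the job per minute.
After 15 minutes with 3 scripts, 15/34 is done (19/34 left).
With 5 scripts the rate is 5/102, so the rest takes 19/34 ÷ 5/102 = 57/5 minutes.
Total = 15 + 57/5 = 132/5 minutes.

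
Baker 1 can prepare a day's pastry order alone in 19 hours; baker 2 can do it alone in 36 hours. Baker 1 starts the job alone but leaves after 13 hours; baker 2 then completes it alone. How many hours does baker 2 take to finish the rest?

In 13 hours baker 1 does 13/19 of the job, leaving 6/19.
Baker 2 works at 1/36 per hour, so finishing takes 6/19 ÷ 1/36 = 216/19 hours.

216/19 hours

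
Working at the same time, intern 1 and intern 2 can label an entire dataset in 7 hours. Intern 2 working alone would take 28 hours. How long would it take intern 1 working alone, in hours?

28/3 hours

Combined rate is 1/7 per hour.
Known contribution: 1/28 per hour.
So intern 1's rate is 1/7 − 1/28 = 3/28, meaning 28/3 hours alone.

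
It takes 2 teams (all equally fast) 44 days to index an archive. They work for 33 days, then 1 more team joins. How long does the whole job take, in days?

121/3 days

One team does 1/88 of the job per day.
After 33 days with 2 teams, 3/4 is done (1/4 left).
With 3 teams the rate is 3/88, so the rest takes 1/4 ÷ 3/88 = 22/3 days.
Total = 33 + 22/3 = 121/3 days.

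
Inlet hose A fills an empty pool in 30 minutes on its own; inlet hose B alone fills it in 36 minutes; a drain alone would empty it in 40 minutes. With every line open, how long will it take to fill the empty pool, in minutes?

Net rate = 1/30 + 1/36 − 1/40 = (12 + 10 − 9)/360 = 13/360 per minute.
Filling time = 1 ÷ (13/360) = 360/13 minutes.

360/13 minutes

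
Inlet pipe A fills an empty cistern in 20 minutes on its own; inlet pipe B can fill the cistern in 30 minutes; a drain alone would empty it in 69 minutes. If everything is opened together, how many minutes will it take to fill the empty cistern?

Net rate = 1/20 + 1/30 − 1/69 = (69 + 46 − 20)/1380 = 95/1380 = 19/276 per minute.
Filling time = 1 ÷ (19/276) = 276/19 minutes.

276/19 minutes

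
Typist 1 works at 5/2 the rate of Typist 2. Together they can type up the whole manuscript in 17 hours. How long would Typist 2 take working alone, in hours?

Let Typist 2's rate be r; then Typist 1's rate is (5/2)r, so together (5/2 + 1)r = (7/2)r = 1/17.
Thus r = 2/119 per hour.
Typist 2 alone: 119/2 hours; Typist 1 alone: 119/5 hours.

119/2 hours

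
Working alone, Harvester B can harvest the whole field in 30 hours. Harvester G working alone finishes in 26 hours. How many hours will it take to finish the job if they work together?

Combined rate: 1/30 + 1/26 = (13 + 15)/390 = 28/390 = 14/195 per hour.
Time = 1 ÷ (14/195) = 195/14 hours.

195/14 hours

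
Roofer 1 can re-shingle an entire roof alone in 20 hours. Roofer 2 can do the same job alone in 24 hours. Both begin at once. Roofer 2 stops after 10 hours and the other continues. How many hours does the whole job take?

In the first 10 hours the combined rate is 11/120, so 11/12 of the job is done, leaving 1/12.
After roofer 2 leaves the rate is 1/20 per hour; the remaining 1/12 takes 5/3 hours.
Total = 10 + 5/3 = 35/3 hours.

35/3 hours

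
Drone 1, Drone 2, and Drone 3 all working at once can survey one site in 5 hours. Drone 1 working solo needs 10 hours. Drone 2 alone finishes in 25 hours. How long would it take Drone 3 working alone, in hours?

50/3 hours

Combined rate is 1/5 per hour.
Known contribution: 1/10 + 1/25 = (5 + 2)/50 = 7/50 per hour.
So Drone 3's rate is 1/5 − 7/50 = 3/50, meaning 50/3 hours alone.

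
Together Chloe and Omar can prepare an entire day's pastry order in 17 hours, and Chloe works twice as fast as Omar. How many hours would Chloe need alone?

51/2 hours

Let Omar's rate be r; then Chloe's rate is 2r, so together (2 + 1)r = 3r = 1/17.
Thus r = 1/51 per hour.
Omar alone: 51 hours; Chloe alone: 51/2 hours.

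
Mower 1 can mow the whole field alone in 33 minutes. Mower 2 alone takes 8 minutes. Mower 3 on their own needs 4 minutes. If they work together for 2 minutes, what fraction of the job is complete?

Combined rate: 1/33 + 1/8 + 1/4 = (8 + 33 + 66)/264 = 107/264 per minute.
In 2 minutes they complete 2·107/264 = 107/132 of the job.

107/132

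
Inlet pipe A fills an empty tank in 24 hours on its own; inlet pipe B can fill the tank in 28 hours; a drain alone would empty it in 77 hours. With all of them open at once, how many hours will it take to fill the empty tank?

Net rate = 1/24 + 1/28 − 1/77 = (77 + 66 − 24)/1848 = 119/1848 = 17/264 per hour.
Filling time = 1 ÷ (17/264) = 264/17 hours.

264/17 hours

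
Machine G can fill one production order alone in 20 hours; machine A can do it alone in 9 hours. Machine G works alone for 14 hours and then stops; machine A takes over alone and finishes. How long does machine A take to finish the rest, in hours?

27/10 hours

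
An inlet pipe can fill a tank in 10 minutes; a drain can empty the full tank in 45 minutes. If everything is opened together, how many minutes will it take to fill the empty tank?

Net rate = 1/10 − 1/45 = (9 − 2)/90 = 7/90 per minute.
Filling time = 1 ÷ (7/90) = 90/7 minutes.

90/7 minutes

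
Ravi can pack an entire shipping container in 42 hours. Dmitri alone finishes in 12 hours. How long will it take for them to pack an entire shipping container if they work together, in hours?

Combined rate: 1/42 + 1/12 = (2 + 7)/84 = 9/84 = 3/28 per hour.
Time = 1 ÷ (3/28) = 28/3 hours.

28/3 hours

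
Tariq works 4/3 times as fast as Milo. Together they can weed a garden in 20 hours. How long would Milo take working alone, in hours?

Let Milo's rate be r; then Tariq's rate is (4/3)r, so together (4/3 + 1)r = (7/3)r = 1/20.
Thus r = 3/140 per hour.
Milo alone: 140/3 hours; Tariq alone: 35 hours.

140/3 hours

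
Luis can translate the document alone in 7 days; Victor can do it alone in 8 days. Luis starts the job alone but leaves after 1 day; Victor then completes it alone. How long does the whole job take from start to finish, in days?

In 1 day Luis does 1/7 of the job, leaving 6/7.
Victor works at 1/8 per day, so finishing takes 6/7 ÷ 1/8 = 48/7 days.
Total time = 1 + 48/7 = 55/7 days.

55/7 days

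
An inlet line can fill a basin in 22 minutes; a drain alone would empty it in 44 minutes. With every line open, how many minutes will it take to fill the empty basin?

Net rate = 1/22 − 1/44 = (2 − 1)/44 = 1/44 per minute.
Filling time = 1 ÷ (1/44) = 44 minutes.

44 minutes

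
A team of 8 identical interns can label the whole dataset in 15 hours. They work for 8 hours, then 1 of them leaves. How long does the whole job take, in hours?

16 hours

One intern does 1/120 of the job per hour.
After 8 hours with 8 interns, 8/15 is done (7/15 left).
With 7 interns the rate is 7/120, so the rest takes 7/15 ÷ 7/120 = 8 hours.
Total = 8 + 8 = 16 hours.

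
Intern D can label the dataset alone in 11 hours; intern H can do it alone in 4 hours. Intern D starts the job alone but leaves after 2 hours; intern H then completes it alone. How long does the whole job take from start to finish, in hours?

58/11 hours

In 2 hours intern D does 2/11 of the job, leaving 9/11.
Intern H works at 1/4 per hour, so finishing takes 9/11 ÷ 1/4 = 36/11 hours.
Total time = 2 + 36/11 = 58/11 hours.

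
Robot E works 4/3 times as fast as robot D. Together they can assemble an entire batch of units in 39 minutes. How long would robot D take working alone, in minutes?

91 minutes

Let robot D's rate be r; then robot E's rate is (4/3)r, so together (4/3 + 1)r = (7/3)r = 1/39.
Thus r = 1/91 per minute.
Robot D alone: 91 minutes; robot E alone: 273/4 minutes.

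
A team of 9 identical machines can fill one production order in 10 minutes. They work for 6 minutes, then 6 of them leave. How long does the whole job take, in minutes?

18 minutes

One machine does 1/90 of the job per minute.
After 6 minutes with 9 machines, 3/5 is done (2/5 left).
With 3 machines the rate is 3/90 = 1/30, so the rest takes 2/5 ÷ 1/30 = 12 minutes.
Total = 6 + 12 = 18 minutes.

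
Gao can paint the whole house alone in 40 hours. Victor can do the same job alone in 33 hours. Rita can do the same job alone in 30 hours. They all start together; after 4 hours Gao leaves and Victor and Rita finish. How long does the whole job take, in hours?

99/7 hours

In the first 4 hours the combined rate is 39/440, so 39/110 of the job is done, leaving 71/110.
After Gao leaves the rate is 7/110 per hour; the remaining 71/110 takes 71/7 hours.
Total = 4 + 71/7 = 99/7 hours.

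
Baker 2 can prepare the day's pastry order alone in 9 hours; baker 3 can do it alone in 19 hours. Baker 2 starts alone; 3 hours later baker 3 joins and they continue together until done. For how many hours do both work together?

In 3 hours baker 2 does 3/9 = 1/3 of the job, leaving 2/3.
Baker 2 and baker 3 together work at 28/171 per hour, so finishing takes 2/3 ÷ 28/171 = 57/14 hours.

57/14 hours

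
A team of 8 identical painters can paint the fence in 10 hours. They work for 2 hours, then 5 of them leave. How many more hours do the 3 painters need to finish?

One painter does 1/80 of the job per hour.
After 2 hours with 8 painters, 1/5 is done (4/5 left).
With 3 painters the rate is 3/80, so the rest takes 4/5 ÷ 3/80 = 64/3 hours.

64/3 hours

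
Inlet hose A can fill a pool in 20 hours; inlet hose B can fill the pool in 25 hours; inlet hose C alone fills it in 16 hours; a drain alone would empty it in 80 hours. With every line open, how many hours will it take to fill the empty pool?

Net rate = 1/20 + 1/25 + 1/16 − 1/80 = (20 + 16 + 25 − 5)/400 = 56/400 = 7/50 per hour.
Filling time = 1 ÷ (7/50) = 50/7 hours.

50/7 hours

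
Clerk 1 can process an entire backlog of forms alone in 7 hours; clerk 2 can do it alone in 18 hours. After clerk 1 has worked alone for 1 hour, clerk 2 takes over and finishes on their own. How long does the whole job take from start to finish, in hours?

In 1 hour clerk 1 does 1/7 of the job, leaving 6/7.
Clerk 2 works at 1/18 per hour, so finishing takes 6/7 ÷ 1/18 = 108/7 hours.
Total time = 1 + 108/7 = 115/7 hours.

115/7 hours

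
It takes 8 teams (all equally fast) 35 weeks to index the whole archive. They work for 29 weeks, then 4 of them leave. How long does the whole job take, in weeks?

41 weeks

One team does 1/280 of the job per week.
After 29 weeks with 8 teams, 29/35 is done (6/35 left).
With 4 teams the rate is 4/280 = 1/70, so the rest takes 6/35 ÷ 1/70 = 12 weeks.
Total = 29 + 12 = 41 weeks.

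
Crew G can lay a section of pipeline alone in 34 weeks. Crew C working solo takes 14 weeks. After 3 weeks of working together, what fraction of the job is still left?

Combined rate: 1/34 + 1/14 = (7 + 17)/238 = 24/238 = 12/119 per week.
In 3 weeks they complete 3·12/119 = 36/119 of the job.
So 83/119 remains.

83/119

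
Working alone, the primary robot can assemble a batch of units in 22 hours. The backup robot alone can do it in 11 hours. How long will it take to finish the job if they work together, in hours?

22/3 hours

Combined rate: 1/22 + 1/11 = (1 + 2)/22 = 3/22 per hour.
Time = 1 ÷ (3/22) = 22/3 hours.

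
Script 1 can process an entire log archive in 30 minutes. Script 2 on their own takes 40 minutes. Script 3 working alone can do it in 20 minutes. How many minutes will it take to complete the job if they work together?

120/13 minutes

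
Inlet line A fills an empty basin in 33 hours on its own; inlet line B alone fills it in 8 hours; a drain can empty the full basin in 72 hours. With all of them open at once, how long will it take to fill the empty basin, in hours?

Net rate = 1/33 + 1/8 − 1/72 = (24 + 99 − 11)/792 = 112/792 = 14/99 per hour.
Filling time = 1 ÷ (14/99) = 99/14 hours.

99/14 hours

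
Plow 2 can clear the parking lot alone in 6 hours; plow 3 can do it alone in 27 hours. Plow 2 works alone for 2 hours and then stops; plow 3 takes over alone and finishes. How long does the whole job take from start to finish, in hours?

In 2 hours plow 2 does 2/6 = 1/3 of the job, leaving 2/3.
Plow 3 works at 1/27 per hour, so finishing takes 2/3 ÷ 1/27 = 18 hours.
Total time = 2 + 18 = 20 hours.

20 hours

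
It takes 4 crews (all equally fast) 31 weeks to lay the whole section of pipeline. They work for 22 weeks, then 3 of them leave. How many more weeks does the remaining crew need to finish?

One crew does 1/124 of the job per week.
After 22 weeks with 4 crews, 22/31 is done (9/31 left).
With 1 crew the rate is 1/124, so the rest takes 9/31 ÷ 1/124 = 36 weeks.

36 weeks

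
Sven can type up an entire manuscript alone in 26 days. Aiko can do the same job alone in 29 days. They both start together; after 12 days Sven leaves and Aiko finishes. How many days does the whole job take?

In the first 12 days the combined rate is 55/754, so 330/377 of the job is done, leaving 47/377.
After Sven leaves the rate is 1/29 per day; the remaining 47/377 takes 47/13 days.
Total = 12 + 47/13 = 203/13 days.

203/13 days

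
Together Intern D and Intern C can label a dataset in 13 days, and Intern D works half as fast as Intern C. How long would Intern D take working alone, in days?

39 days

Let Intern C's rate be r; then Intern D's rate is (1/2)r, so together (1/2 + 1)r = (3/2)r = 1/13.
Thus r = 2/39 per day.
Intern C alone: 39/2 days; Intern D alone: 39 days.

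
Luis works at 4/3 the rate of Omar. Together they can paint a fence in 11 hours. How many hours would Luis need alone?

Let Omar's rate be r; then Luis's rate is (4/3)r, so together (4/3 + 1)r = (7/3)r = 1/11.
Thus r = 3/77 per hour.
Omar alone: 77/3 hours; Luis alone: 77/4 hours.

77/4 hours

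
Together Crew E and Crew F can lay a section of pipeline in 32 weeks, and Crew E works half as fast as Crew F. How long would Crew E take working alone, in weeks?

Let Crew F's rate be r; then Crew E's rate is (1/2)r, so together (1/2 + 1)r = (3/2)r = 1/32.
Thus r = 1/48 per week.
Crew F alone: 48 weeks; Crew E alone: 96 weeks.

96 weeks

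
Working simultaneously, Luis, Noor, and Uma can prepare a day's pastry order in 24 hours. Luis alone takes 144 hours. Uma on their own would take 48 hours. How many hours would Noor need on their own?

72 hours

Combined rate is 1/24 per hour.
Known contribution: 1/144 + 1/48 = (1 + 3)/144 = 4/144 = 1/36 per hour.
So Noor's rate is 1/24 − 1/36 = 1/72, meaning 72 hours alone.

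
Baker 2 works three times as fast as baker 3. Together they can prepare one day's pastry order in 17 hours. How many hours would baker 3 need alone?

68 hours

Let baker 3's rate be r; then baker 2's rate is 3r, so together (3 + 1)r = 4r = 1/17.
Thus r = 1/68 per hour.
Baker 3 alone: 68 hours; baker 2 alone: 68/3 hours.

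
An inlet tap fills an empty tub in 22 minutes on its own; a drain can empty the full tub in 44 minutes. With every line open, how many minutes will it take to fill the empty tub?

Net rate = 1/22 − 1/44 = (2 − 1)/44 = 1/44 per minute.
Filling time = 1 ÷ (1/44) = 44 minutes.

44 minutes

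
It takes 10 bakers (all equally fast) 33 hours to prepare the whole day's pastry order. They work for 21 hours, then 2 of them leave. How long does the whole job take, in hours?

36 hours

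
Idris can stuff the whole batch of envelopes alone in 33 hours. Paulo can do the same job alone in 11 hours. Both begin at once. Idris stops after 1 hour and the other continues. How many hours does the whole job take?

In the first 1 hour the combined rate is 4/33, so 4/33 of the job is done, leaving 29/33.
After Idris leaves the rate is 1/11 per hour; the remaining 29/33 takes 29/3 hours.
Total = 1 + 29/3 = 32/3 hours.

32/3 hours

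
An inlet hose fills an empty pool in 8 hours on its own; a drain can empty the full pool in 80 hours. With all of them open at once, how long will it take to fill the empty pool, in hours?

80/9 hours

Net rate = 1/8 − 1/80 = (10 − 1)/80 = 9/80 per hour.
Filling time = 1 ÷ (9/80) = 80/9 hours.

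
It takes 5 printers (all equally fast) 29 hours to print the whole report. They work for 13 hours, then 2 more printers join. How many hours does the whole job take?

One printer does 1/145 of the job per hour.
After 13 hours with 5 printers, 13/29 is done (16/29 left).
With 7 printers the rate is 7/145, so the rest takes 16/29 ÷ 7/145 = 80/7 hours.
Total = 13 + 80/7 = 171/7 hours.

171/7 hours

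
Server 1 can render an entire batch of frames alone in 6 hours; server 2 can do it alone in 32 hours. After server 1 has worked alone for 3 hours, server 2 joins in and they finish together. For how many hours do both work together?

48/19 hours

In 3 hours server 1 does 3/6 = 1/2 of the job, leaving 1/2.
Server 1 and server 2 together work at 19/96 per hour, so finishing takes 1/2 ÷ 19/96 = 48/19 hours.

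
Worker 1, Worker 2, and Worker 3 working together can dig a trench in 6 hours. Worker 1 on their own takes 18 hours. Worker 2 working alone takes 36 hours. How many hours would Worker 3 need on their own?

Combined rate is 1/6 per hour.
Known contribution: 1/18 + 1/36 = (2 + 1)/36 = 3/36 = 1/12 per hour.
So Worker 3's rate is 1/6 − 1/12 = 1/12, meaning 12 hours alone.

12 hours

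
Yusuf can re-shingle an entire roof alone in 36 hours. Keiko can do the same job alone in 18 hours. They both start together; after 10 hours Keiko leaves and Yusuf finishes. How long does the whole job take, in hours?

In the first 10 hours the combined rate is 1/12, so 5/6 of the job is done, leaving 1/6.
After Keiko leaves the rate is 1/36 per hour; the remaining 1/6 takes 6 hours.
Total = 10 + 6 = 16 hours.

16 hours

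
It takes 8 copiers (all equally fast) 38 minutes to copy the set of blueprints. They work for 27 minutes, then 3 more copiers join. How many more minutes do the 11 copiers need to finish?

8 minutes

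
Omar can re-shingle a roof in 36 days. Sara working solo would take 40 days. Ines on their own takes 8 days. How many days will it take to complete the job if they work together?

45/8 days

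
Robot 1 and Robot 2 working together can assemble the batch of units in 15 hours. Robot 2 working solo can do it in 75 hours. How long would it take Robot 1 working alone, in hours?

Combined rate is 1/15 per hour.
Known contribution: 1/75 per hour.
So Robot 1's rate is 1/15 − 1/75 = 4/75, meaning 75/4 hours alone.

75/4 hours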